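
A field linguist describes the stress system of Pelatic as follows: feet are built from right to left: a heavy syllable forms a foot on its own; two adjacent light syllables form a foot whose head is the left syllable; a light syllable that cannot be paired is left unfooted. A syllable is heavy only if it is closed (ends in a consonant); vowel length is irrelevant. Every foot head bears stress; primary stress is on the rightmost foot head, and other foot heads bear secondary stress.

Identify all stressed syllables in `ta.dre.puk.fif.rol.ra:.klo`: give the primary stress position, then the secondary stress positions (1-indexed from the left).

primary 6, secondary 1, 3, 4, 5

Weights: 1 ta L, 2 dre L, 3 puk H, 4 fif H, 5 rol H, 6 ra: L, 7 klo L.
Parse right to left (heavy = foot alone; LL = one foot; stranded L unfooted): (ˈta.dre) (ˈpuk) (ˈfif) (ˈrol) (ˈra:.klo).
Foot heads: 1, 3, 4, 5, 6.
Primary stress on the rightmost head = syllable 6.
Secondary stress on 1, 3, 4, 5: ˌta.dre.ˌpuk.ˌfif.ˌrol.ˈra:.klo.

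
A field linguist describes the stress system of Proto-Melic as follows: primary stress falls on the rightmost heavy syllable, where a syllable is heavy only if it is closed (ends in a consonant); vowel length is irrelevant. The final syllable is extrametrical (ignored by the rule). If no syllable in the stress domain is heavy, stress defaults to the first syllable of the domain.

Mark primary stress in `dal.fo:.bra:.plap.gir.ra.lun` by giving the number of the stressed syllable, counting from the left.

The final syllable (7, lun) is extrametrical; the stress domain is syllables 1–6.
Weights: 1 dal H, 2 fo: L, 3 bra: L, 4 plap H, 5 gir H, 6 ra L.
Heavy syllables in the domain: 1, 4, 5. The rightmost is syllable 5 (gir).
Primary stress: syllable 5 → dal.fo:.bra:.plap.ˈgir.ra.lun.

5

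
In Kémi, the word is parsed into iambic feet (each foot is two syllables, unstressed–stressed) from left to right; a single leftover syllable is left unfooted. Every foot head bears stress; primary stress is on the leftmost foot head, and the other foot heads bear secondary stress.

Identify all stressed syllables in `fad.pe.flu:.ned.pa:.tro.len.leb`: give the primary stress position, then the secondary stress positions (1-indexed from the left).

Parse left to right into iambic (σˈσ) feet: (fad.ˈpe) (flu:.ˈned) (pa:.ˈtro) (len.ˈleb).
Foot heads (stressed positions): 2, 4, 6, 8.
End Rule Leftmost: primary stress on the leftmost head = syllable 2.
Secondary stress on 4, 6, 8: fad.ˈpe.flu:.ˌned.pa:.ˌtro.len.ˌleb.

primary 2, secondary 4, 6, 8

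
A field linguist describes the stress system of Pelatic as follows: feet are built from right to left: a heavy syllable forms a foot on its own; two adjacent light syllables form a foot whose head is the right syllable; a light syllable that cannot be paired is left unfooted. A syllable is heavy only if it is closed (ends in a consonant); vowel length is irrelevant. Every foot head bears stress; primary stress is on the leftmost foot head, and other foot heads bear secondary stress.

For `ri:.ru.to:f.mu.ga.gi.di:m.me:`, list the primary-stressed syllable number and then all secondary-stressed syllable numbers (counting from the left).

Weights: 1 ri: L, 2 ru L, 3 to:f H, 4 mu L, 5 ga L, 6 gi L, 7 di:m H, 8 me: L.
Parse right to left (heavy = foot alone; LL = one foot; stranded L unfooted): (ri:.ˈru) (ˈto:f) mu (ga.ˈgi) (ˈdi:m) me:.
Foot heads: 2, 3, 6, 7.
Primary stress on the leftmost head = syllable 2.
Secondary stress on 3, 6, 7: ri:.ˈru.ˌto:f.mu.ga.ˌgi.ˌdi:m.me:.

primary 2, secondary 3, 6, 7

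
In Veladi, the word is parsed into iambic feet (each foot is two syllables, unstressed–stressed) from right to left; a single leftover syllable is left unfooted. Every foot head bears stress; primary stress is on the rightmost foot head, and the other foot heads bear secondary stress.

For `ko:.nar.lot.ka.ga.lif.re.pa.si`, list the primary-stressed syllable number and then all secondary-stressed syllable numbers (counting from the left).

primary 9, secondary 3, 5, 7

Parse right to left into iambic (σˈσ) feet: ko: (nar.ˈlot) (ka.ˈga) (lif.ˈre) (pa.ˈsi). Syllable 1 is left unfooted.
Foot heads (stressed positions): 3, 5, 7, 9.
End Rule Rightmost: primary stress on the rightmost head = syllable 9.
Secondary stress on 3, 5, 7: ko:.nar.ˌlot.ka.ˌga.lif.ˌre.pa.ˈsi.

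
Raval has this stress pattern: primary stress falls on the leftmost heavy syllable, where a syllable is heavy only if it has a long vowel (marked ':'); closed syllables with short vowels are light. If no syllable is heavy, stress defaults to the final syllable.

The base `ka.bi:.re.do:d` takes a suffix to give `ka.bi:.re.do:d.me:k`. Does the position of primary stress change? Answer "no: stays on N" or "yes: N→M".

no: stays on 2

Base `ka.bi:.re.do:d` (4 syllables):
  Weights: 1 ka L, 2 bi: H, 3 re L, 4 do:d H.
  Heavy syllables in the domain: 2, 4. The leftmost is syllable 2 (bi:).
  → primary stress on syllable 2.
Suffixed `ka.bi:.re.do:d.me:k` (5 syllables):
  Weights: 1 ka L, 2 bi: H, 3 re L, 4 do:d H, 5 me:k H.
  Heavy syllables in the domain: 2, 4, 5. The leftmost is syllable 2 (bi:).
  → primary stress on syllable 2.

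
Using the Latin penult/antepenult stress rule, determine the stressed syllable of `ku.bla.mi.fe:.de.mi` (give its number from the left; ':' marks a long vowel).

4

Classical Latin: stress the penult if heavy (long vowel or closed), else the antepenult.
Weights: 4 fe: H, 5 de L, 6 mi L.
The penult (syllable 5, de) is light, so stress falls on the antepenult (syllable 4, fe:).
Stress on syllable 4: ku.bla.mi.ˈfe:.de.mi.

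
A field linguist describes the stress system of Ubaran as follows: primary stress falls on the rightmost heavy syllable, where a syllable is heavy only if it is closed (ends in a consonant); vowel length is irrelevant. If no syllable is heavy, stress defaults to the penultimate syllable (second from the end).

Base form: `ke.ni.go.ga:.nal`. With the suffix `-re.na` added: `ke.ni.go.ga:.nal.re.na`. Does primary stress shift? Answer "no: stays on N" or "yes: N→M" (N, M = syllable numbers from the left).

no: stays on 5

Base `ke.ni.go.ga:.nal` (5 syllables):
  Weights: 1 ke L, 2 ni L, 3 go L, 4 ga: L, 5 nal H.
  Heavy syllables in the domain: 5. The rightmost is syllable 5 (nal).
  → primary stress on syllable 5.
Suffixed `ke.ni.go.ga:.nal.re.na` (7 syllables):
  Weights: 1 ke L, 2 ni L, 3 go L, 4 ga: L, 5 nal H, 6 re L, 7 na L.
  Heavy syllables in the domain: 5. The rightmost is syllable 5 (nal).
  → primary stress on syllable 5.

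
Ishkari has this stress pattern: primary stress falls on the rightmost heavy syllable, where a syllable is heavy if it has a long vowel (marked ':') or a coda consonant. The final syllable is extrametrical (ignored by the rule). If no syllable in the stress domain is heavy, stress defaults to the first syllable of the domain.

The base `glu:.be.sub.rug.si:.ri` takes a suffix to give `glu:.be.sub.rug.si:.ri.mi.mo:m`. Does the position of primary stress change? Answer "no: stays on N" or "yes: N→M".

Base `glu:.be.sub.rug.si:.ri` (6 syllables):
  The final syllable (6, ri) is extrametrical; the stress domain is syllables 1–5.
  Weights: 1 glu: H, 2 be L, 3 sub H, 4 rug H, 5 si: H.
  Heavy syllables in the domain: 1, 3, 4, 5. The rightmost is syllable 5 (si:).
  → primary stress on syllable 5.
Suffixed `glu:.be.sub.rug.si:.ri.mi.mo:m` (8 syllables):
  The final syllable (8, mo:m) is extrametrical; the stress domain is syllables 1–7.
  Weights: 1 glu: H, 2 be L, 3 sub H, 4 rug H, 5 si: H, 6 ri L, 7 mi L.
  Heavy syllables in the domain: 1, 3, 4, 5. The rightmost is syllable 5 (si:).
  → primary stress on syllable 5.

no: stays on 5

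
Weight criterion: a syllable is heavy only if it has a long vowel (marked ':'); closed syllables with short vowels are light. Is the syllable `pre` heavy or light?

`pre`: short vowel, open (no coda). Short vowel → light.

light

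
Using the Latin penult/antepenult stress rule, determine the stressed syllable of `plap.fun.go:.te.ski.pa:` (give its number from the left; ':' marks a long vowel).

Classical Latin: stress the penult if heavy (long vowel or closed), else the antepenult.
Weights: 4 te L, 5 ski L, 6 pa: H.
The penult (syllable 5, ski) is light, so stress falls on the antepenult (syllable 4, te).
Stress on syllable 4: plap.fun.go:.ˈte.ski.pa:.

4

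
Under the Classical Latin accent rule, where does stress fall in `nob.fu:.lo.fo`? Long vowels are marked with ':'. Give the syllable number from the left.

Classical Latin: stress the penult if heavy (long vowel or closed), else the antepenult.
Weights: 2 fu: H, 3 lo L, 4 fo L.
The penult (syllable 3, lo) is light, so stress falls on the antepenult (syllable 2, fu:).
Stress on syllable 2: nob.ˈfu:.lo.fo.

2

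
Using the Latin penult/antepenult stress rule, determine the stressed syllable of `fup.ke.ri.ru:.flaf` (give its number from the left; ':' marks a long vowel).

4

Classical Latin: stress the penult if heavy (long vowel or closed), else the antepenult.
Weights: 3 ri L, 4 ru: H, 5 flaf H.
The penult (syllable 4, ru:) is heavy, so it takes stress.
Stress on syllable 4: fup.ke.ri.ˈru:.flaf.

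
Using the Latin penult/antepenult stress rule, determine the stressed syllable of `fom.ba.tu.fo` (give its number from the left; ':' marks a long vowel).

2

Classical Latin: stress the penult if heavy (long vowel or closed), else the antepenult.
Weights: 2 ba L, 3 tu L, 4 fo L.
The penult (syllable 3, tu) is light, so stress falls on the antepenult (syllable 2, ba).
Stress on syllable 2: fom.ˈba.tu.fo.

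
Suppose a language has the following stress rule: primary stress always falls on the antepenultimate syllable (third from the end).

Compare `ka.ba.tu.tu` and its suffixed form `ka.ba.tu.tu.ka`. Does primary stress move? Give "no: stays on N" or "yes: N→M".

Base `ka.ba.tu.tu` (4 syllables):
  The word has 4 syllables; the antepenultimate syllable (third from the end) is syllable 2 (ba).
  → primary stress on syllable 2.
Suffixed `ka.ba.tu.tu.ka` (5 syllables):
  The word has 5 syllables; the antepenultimate syllable (third from the end) is syllable 3 (tu).
  → primary stress on syllable 3.

yes: 2→3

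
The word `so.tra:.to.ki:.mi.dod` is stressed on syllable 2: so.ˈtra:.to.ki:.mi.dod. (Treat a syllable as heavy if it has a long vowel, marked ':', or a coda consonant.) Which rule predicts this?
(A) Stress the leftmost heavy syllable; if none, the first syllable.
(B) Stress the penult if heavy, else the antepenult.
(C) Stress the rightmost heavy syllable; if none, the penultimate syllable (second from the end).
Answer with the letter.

A

Rule A → syllable 2 ✓.
Rule B → syllable 4 (observed: 2).
Rule C → syllable 6 (observed: 2).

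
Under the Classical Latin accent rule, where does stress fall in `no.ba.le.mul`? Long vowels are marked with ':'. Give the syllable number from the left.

2

Classical Latin: stress the penult if heavy (long vowel or closed), else the antepenult.
Weights: 2 ba L, 3 le L, 4 mul H.
The penult (syllable 3, le) is light, so stress falls on the antepenult (syllable 2, ba).
Stress on syllable 2: no.ˈba.le.mul.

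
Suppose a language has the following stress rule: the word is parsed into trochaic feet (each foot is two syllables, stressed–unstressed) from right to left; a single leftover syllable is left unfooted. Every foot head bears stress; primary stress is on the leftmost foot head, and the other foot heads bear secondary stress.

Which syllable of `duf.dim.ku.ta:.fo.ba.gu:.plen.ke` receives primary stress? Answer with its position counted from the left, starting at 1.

Parse right to left into trochaic (ˈσσ) feet: duf (ˈdim.ku) (ˈta:.fo) (ˈba.gu:) (ˈplen.ke). Syllable 1 is left unfooted.
Foot heads (stressed positions): 2, 4, 6, 8.
End Rule Leftmost: primary stress on the leftmost head = syllable 2.
Primary stress: syllable 2 → duf.ˈdim.ku.ta:.fo.ba.gu:.plen.ke.

2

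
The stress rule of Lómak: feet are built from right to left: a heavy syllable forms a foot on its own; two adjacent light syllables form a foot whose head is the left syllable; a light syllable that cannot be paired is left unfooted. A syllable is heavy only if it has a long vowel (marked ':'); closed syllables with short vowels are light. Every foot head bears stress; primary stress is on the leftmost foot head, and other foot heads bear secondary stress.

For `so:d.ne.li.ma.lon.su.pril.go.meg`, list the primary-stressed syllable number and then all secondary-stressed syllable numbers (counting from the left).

Weights: 1 so:d H, 2 ne L, 3 li L, 4 ma L, 5 lon L, 6 su L, 7 pril L, 8 go L, 9 meg L.
Parse right to left (heavy = foot alone; LL = one foot; stranded L unfooted): (ˈso:d) (ˈne.li) (ˈma.lon) (ˈsu.pril) (ˈgo.meg).
Foot heads: 1, 2, 4, 6, 8.
Primary stress on the leftmost head = syllable 1.
Secondary stress on 2, 4, 6, 8: ˈso:d.ˌne.li.ˌma.lon.ˌsu.pril.ˌgo.meg.

primary 1, secondary 2, 4, 6, 8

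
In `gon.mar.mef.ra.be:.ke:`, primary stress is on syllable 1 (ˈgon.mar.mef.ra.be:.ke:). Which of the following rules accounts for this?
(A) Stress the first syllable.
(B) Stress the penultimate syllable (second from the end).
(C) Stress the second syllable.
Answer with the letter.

Rule A → syllable 1 ✓.
Rule B → syllable 5 (observed: 1).
Rule C → syllable 2 (observed: 1).

A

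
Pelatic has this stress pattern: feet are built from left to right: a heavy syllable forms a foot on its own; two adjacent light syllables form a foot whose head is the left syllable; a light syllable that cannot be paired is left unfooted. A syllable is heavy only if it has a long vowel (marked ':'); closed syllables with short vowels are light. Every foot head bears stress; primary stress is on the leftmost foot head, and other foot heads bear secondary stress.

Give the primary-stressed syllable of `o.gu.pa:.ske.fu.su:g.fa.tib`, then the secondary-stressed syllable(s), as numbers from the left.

Weights: 1 o L, 2 gu L, 3 pa: H, 4 ske L, 5 fu L, 6 su:g H, 7 fa L, 8 tib L.
Parse left to right (heavy = foot alone; LL = one foot; stranded L unfooted): (ˈo.gu) (ˈpa:) (ˈske.fu) (ˈsu:g) (ˈfa.tib).
Foot heads: 1, 3, 4, 6, 7.
Primary stress on the leftmost head = syllable 1.
Secondary stress on 3, 4, 6, 7: ˈo.gu.ˌpa:.ˌske.fu.ˌsu:g.ˌfa.tib.

primary 1, secondary 3, 4, 6, 7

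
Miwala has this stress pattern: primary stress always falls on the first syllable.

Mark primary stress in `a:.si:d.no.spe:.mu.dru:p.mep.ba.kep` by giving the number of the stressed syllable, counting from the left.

1

The word has 9 syllables; the first syllable is syllable 1 (a:).
Primary stress: syllable 1 → ˈa:.si:d.no.spe:.mu.dru:p.mep.ba.kep.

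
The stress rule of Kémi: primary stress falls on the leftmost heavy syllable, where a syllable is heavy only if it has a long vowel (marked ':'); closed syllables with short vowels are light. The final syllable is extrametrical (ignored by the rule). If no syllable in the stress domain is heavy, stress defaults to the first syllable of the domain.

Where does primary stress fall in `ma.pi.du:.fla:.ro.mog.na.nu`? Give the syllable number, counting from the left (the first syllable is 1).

The final syllable (8, nu) is extrametrical; the stress domain is syllables 1–7.
Weights: 1 ma L, 2 pi L, 3 du: H, 4 fla: H, 5 ro L, 6 mog L, 7 na L.
Heavy syllables in the domain: 3, 4. The leftmost is syllable 3 (du:).
Primary stress: syllable 3 → ma.pi.ˈdu:.fla:.ro.mog.na.nu.

3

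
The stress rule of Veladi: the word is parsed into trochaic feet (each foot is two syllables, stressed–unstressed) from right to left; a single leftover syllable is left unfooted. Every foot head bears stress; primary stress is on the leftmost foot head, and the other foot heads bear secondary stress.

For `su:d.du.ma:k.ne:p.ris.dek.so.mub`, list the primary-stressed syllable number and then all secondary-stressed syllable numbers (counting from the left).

primary 1, secondary 3, 5, 7

Parse right to left into trochaic (ˈσσ) feet: (ˈsu:d.du) (ˈma:k.ne:p) (ˈris.dek) (ˈso.mub).
Foot heads (stressed positions): 1, 3, 5, 7.
End Rule Leftmost: primary stress on the leftmost head = syllable 1.
Secondary stress on 3, 5, 7: ˈsu:d.du.ˌma:k.ne:p.ˌris.dek.ˌso.mub.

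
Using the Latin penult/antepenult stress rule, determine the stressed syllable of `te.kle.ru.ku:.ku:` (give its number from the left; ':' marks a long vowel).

Classical Latin: stress the penult if heavy (long vowel or closed), else the antepenult.
Weights: 3 ru L, 4 ku: H, 5 ku: H.
The penult (syllable 4, ku:) is heavy, so it takes stress.
Stress on syllable 4: te.kle.ru.ˈku:.ku:.

4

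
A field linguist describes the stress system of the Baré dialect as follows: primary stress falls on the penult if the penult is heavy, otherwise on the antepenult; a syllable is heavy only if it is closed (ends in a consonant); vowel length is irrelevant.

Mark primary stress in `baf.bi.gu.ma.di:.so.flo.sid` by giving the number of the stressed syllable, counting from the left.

6

Weights: 6 so L, 7 flo L, 8 sid H.
The penult (syllable 7, flo) is light, so stress falls on the antepenult (syllable 6, so).
Primary stress: syllable 6 → baf.bi.gu.ma.di:.ˈso.flo.sid.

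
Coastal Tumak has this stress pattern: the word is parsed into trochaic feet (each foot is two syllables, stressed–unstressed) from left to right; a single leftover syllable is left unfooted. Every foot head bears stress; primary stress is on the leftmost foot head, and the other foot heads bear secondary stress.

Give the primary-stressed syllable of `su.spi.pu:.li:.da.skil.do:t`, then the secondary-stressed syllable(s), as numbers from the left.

Parse left to right into trochaic (ˈσσ) feet: (ˈsu.spi) (ˈpu:.li:) (ˈda.skil) do:t. Syllable 7 is left unfooted.
Foot heads (stressed positions): 1, 3, 5.
End Rule Leftmost: primary stress on the leftmost head = syllable 1.
Secondary stress on 3, 5: ˈsu.spi.ˌpu:.li:.ˌda.skil.do:t.

primary 1, secondary 3, 5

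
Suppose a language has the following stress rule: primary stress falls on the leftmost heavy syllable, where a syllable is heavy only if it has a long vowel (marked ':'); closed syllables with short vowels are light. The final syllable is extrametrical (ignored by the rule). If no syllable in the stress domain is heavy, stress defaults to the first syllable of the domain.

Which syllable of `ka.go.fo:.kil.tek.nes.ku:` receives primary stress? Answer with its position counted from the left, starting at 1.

3

The final syllable (7, ku:) is extrametrical; the stress domain is syllables 1–6.
Weights: 1 ka L, 2 go L, 3 fo: H, 4 kil L, 5 tek L, 6 nes L.
Heavy syllables in the domain: 3. The leftmost is syllable 3 (fo:).
Primary stress: syllable 3 → ka.go.ˈfo:.kil.tek.nes.ku:.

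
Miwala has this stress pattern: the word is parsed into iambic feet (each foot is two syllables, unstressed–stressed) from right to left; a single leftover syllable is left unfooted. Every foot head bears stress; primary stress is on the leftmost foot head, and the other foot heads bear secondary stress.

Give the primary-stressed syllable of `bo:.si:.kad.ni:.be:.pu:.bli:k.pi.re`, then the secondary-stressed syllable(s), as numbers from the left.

Parse right to left into iambic (σˈσ) feet: bo: (si:.ˈkad) (ni:.ˈbe:) (pu:.ˈbli:k) (pi.ˈre). Syllable 1 is left unfooted.
Foot heads (stressed positions): 3, 5, 7, 9.
End Rule Leftmost: primary stress on the leftmost head = syllable 3.
Secondary stress on 5, 7, 9: bo:.si:.ˈkad.ni:.ˌbe:.pu:.ˌbli:k.pi.ˌre.

primary 3, secondary 5, 7, 9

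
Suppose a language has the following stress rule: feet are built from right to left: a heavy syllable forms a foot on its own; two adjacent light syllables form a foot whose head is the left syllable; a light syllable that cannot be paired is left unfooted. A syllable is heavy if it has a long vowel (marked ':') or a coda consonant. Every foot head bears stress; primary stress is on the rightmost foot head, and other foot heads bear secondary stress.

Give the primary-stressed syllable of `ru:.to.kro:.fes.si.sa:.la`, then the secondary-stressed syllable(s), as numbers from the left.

primary 6, secondary 1, 3, 4

Weights: 1 ru: H, 2 to L, 3 kro: H, 4 fes H, 5 si L, 6 sa: H, 7 la L.
Parse right to left (heavy = foot alone; LL = one foot; stranded L unfooted): (ˈru:) to (ˈkro:) (ˈfes) si (ˈsa:) la.
Foot heads: 1, 3, 4, 6.
Primary stress on the rightmost head = syllable 6.
Secondary stress on 1, 3, 4: ˌru:.to.ˌkro:.ˌfes.si.ˈsa:.la.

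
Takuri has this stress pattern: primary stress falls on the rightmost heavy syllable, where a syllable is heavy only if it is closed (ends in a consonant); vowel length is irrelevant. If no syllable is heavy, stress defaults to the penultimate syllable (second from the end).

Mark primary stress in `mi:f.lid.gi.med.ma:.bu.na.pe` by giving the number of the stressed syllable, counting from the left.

4

Weights: 1 mi:f H, 2 lid H, 3 gi L, 4 med H, 5 ma: L, 6 bu L, 7 na L, 8 pe L.
Heavy syllables in the domain: 1, 2, 4. The rightmost is syllable 4 (med).
Primary stress: syllable 4 → mi:f.lid.gi.ˈmed.ma:.bu.na.pe.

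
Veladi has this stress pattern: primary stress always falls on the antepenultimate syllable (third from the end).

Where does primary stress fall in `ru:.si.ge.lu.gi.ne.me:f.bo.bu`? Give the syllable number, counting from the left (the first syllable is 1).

7

The word has 9 syllables; the antepenultimate syllable (third from the end) is syllable 7 (me:f).
Primary stress: syllable 7 → ru:.si.ge.lu.gi.ne.ˈme:f.bo.bu.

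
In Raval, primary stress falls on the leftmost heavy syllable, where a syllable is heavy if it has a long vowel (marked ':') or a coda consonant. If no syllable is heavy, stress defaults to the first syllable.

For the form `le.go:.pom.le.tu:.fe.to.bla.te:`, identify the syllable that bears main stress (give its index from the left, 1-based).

2

Weights: 1 le L, 2 go: H, 3 pom H, 4 le L, 5 tu: H, 6 fe L, 7 to L, 8 bla L, 9 te: H.
Heavy syllables in the domain: 2, 3, 5, 9. The leftmost is syllable 2 (go:).
Primary stress: syllable 2 → le.ˈgo:.pom.le.tu:.fe.to.bla.te:.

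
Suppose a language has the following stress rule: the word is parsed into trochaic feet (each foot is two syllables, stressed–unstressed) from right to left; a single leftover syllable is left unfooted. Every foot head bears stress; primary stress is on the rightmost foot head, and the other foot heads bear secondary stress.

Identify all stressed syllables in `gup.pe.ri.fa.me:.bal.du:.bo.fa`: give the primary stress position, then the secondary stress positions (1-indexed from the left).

primary 8, secondary 2, 4, 6

Parse right to left into trochaic (ˈσσ) feet: gup (ˈpe.ri) (ˈfa.me:) (ˈbal.du:) (ˈbo.fa). Syllable 1 is left unfooted.
Foot heads (stressed positions): 2, 4, 6, 8.
End Rule Rightmost: primary stress on the rightmost head = syllable 8.
Secondary stress on 2, 4, 6: gup.ˌpe.ri.ˌfa.me:.ˌbal.du:.ˈbo.fa.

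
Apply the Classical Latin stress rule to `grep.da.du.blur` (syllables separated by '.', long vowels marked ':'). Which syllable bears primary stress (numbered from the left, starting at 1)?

Classical Latin: stress the penult if heavy (long vowel or closed), else the antepenult.
Weights: 2 da L, 3 du L, 4 blur H.
The penult (syllable 3, du) is light, so stress falls on the antepenult (syllable 2, da).
Stress on syllable 2: grep.ˈda.du.blur.

2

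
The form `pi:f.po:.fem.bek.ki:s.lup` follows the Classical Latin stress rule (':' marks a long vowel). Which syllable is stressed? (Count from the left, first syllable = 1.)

5

Classical Latin: stress the penult if heavy (long vowel or closed), else the antepenult.
Weights: 4 bek H, 5 ki:s H, 6 lup H.
The penult (syllable 5, ki:s) is heavy, so it takes stress.
Stress on syllable 5: pi:f.po:.fem.bek.ˈki:s.lup.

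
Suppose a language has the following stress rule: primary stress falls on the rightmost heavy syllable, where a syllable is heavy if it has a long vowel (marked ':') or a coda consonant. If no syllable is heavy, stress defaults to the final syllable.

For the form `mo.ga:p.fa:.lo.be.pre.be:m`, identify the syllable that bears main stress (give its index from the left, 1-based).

7

Weights: 1 mo L, 2 ga:p H, 3 fa: H, 4 lo L, 5 be L, 6 pre L, 7 be:m H.
Heavy syllables in the domain: 2, 3, 7. The rightmost is syllable 7 (be:m).
Primary stress: syllable 7 → mo.ga:p.fa:.lo.be.pre.ˈbe:m.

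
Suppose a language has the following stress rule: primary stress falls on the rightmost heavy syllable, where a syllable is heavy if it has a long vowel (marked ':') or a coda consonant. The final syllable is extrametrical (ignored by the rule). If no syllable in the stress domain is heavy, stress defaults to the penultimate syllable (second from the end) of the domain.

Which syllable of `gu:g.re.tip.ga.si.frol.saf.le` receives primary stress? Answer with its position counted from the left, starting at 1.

The final syllable (8, le) is extrametrical; the stress domain is syllables 1–7.
Weights: 1 gu:g H, 2 re L, 3 tip H, 4 ga L, 5 si L, 6 frol H, 7 saf H.
Heavy syllables in the domain: 1, 3, 6, 7. The rightmost is syllable 7 (saf).
Primary stress: syllable 7 → gu:g.re.tip.ga.si.frol.ˈsaf.le.

7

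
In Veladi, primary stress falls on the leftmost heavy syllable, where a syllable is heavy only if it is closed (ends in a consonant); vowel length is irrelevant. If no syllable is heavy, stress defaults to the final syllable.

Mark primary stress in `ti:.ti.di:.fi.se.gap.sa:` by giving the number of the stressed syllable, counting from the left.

Weights: 1 ti: L, 2 ti L, 3 di: L, 4 fi L, 5 se L, 6 gap H, 7 sa: L.
Heavy syllables in the domain: 6. The leftmost is syllable 6 (gap).
Primary stress: syllable 6 → ti:.ti.di:.fi.se.ˈgap.sa:.

6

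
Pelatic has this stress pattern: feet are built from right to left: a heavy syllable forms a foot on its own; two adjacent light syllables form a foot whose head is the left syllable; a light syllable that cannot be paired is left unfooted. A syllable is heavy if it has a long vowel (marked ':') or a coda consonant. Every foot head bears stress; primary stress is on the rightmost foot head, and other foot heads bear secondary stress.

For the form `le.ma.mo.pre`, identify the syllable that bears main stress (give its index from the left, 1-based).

3

Weights: 1 le L, 2 ma L, 3 mo L, 4 pre L.
Parse right to left (heavy = foot alone; LL = one foot; stranded L unfooted): (ˈle.ma) (ˈmo.pre).
Foot heads: 1, 3.
Primary stress on the rightmost head = syllable 3.
Primary stress: syllable 3 → le.ma.ˈmo.pre.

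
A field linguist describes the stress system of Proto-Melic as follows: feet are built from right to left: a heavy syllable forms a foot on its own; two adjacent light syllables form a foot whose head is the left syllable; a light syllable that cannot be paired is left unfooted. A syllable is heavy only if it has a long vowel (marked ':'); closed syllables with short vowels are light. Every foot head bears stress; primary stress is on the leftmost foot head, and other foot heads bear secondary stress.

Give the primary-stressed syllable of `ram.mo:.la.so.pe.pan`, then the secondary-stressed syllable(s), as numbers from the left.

primary 2, secondary 3, 5

Weights: 1 ram L, 2 mo: H, 3 la L, 4 so L, 5 pe L, 6 pan L.
Parse right to left (heavy = foot alone; LL = one foot; stranded L unfooted): ram (ˈmo:) (ˈla.so) (ˈpe.pan).
Foot heads: 2, 3, 5.
Primary stress on the leftmost head = syllable 2.
Secondary stress on 3, 5: ram.ˈmo:.ˌla.so.ˌpe.pan.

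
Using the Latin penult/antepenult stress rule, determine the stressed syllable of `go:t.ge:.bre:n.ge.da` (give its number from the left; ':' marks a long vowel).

Classical Latin: stress the penult if heavy (long vowel or closed), else the antepenult.
Weights: 3 bre:n H, 4 ge L, 5 da L.
The penult (syllable 4, ge) is light, so stress falls on the antepenult (syllable 3, bre:n).
Stress on syllable 3: go:t.ge:.ˈbre:n.ge.da.

3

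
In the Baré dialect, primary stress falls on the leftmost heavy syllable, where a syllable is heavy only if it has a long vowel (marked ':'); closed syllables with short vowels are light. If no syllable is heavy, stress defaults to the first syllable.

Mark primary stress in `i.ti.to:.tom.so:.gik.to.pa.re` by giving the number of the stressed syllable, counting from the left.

Weights: 1 i L, 2 ti L, 3 to: H, 4 tom L, 5 so: H, 6 gik L, 7 to L, 8 pa L, 9 re L.
Heavy syllables in the domain: 3, 5. The leftmost is syllable 3 (to:).
Primary stress: syllable 3 → i.ti.ˈto:.tom.so:.gik.to.pa.re.

3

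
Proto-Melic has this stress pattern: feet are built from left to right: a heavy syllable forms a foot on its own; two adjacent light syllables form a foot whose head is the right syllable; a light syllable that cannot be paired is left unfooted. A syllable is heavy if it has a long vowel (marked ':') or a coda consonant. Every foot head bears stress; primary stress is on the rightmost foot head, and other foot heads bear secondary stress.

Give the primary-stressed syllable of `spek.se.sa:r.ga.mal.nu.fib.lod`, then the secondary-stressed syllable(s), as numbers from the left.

primary 8, secondary 1, 3, 5, 7

Weights: 1 spek H, 2 se L, 3 sa:r H, 4 ga L, 5 mal H, 6 nu L, 7 fib H, 8 lod H.
Parse left to right (heavy = foot alone; LL = one foot; stranded L unfooted): (ˈspek) se (ˈsa:r) ga (ˈmal) nu (ˈfib) (ˈlod).
Foot heads: 1, 3, 5, 7, 8.
Primary stress on the rightmost head = syllable 8.
Secondary stress on 1, 3, 5, 7: ˌspek.se.ˌsa:r.ga.ˌmal.nu.ˌfib.ˈlod.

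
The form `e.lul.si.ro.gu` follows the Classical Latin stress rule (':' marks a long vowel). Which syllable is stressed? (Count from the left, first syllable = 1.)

3

Classical Latin: stress the penult if heavy (long vowel or closed), else the antepenult.
Weights: 3 si L, 4 ro L, 5 gu L.
The penult (syllable 4, ro) is light, so stress falls on the antepenult (syllable 3, si).
Stress on syllable 3: e.lul.ˈsi.ro.gu.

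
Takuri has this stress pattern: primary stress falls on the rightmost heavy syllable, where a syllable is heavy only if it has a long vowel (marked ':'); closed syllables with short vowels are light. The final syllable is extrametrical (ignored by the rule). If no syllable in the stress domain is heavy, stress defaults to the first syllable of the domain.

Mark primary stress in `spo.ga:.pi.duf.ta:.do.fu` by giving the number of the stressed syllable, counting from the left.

The final syllable (7, fu) is extrametrical; the stress domain is syllables 1–6.
Weights: 1 spo L, 2 ga: H, 3 pi L, 4 duf L, 5 ta: H, 6 do L.
Heavy syllables in the domain: 2, 5. The rightmost is syllable 5 (ta:).
Primary stress: syllable 5 → spo.ga:.pi.duf.ˈta:.do.fu.

5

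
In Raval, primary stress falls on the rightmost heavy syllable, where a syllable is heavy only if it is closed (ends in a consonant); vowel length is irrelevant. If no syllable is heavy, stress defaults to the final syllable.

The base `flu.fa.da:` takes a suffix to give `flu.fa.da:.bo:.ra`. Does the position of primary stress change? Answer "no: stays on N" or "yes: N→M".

yes: 3→5

Base `flu.fa.da:` (3 syllables):
  Weights: 1 flu L, 2 fa L, 3 da: L.
  No heavy syllable in the domain; default to the final syllable = syllable 3.
  → primary stress on syllable 3.
Suffixed `flu.fa.da:.bo:.ra` (5 syllables):
  Weights: 1 flu L, 2 fa L, 3 da: L, 4 bo: L, 5 ra L.
  No heavy syllable in the domain; default to the final syllable = syllable 5.
  → primary stress on syllable 5.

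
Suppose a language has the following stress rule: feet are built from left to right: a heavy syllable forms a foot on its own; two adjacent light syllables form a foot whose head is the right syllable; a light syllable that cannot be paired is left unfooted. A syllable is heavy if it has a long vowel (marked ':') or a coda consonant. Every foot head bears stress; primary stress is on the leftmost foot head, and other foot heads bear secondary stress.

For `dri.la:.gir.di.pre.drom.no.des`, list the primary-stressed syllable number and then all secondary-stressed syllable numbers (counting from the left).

primary 2, secondary 3, 5, 6, 8

Weights: 1 dri L, 2 la: H, 3 gir H, 4 di L, 5 pre L, 6 drom H, 7 no L, 8 des H.
Parse left to right (heavy = foot alone; LL = one foot; stranded L unfooted): dri (ˈla:) (ˈgir) (di.ˈpre) (ˈdrom) no (ˈdes).
Foot heads: 2, 3, 5, 6, 8.
Primary stress on the leftmost head = syllable 2.
Secondary stress on 3, 5, 6, 8: dri.ˈla:.ˌgir.di.ˌpre.ˌdrom.no.ˌdes.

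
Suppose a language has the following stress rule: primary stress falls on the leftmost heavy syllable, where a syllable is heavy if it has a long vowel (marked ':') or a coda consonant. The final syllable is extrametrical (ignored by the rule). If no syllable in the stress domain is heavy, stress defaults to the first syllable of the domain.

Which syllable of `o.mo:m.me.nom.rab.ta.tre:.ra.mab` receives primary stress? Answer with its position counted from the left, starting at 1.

2

The final syllable (9, mab) is extrametrical; the stress domain is syllables 1–8.
Weights: 1 o L, 2 mo:m H, 3 me L, 4 nom H, 5 rab H, 6 ta L, 7 tre: H, 8 ra L.
Heavy syllables in the domain: 2, 4, 5, 7. The leftmost is syllable 2 (mo:m).
Primary stress: syllable 2 → o.ˈmo:m.me.nom.rab.ta.tre:.ra.mab.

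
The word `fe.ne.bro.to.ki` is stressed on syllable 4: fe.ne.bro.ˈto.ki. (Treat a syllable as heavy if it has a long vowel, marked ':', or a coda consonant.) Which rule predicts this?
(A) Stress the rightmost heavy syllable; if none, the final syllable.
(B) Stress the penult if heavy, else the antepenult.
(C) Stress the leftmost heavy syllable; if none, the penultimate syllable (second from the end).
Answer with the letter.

C

Rule A → syllable 5 (observed: 4).
Rule B → syllable 3 (observed: 4).
Rule C → syllable 4 ✓.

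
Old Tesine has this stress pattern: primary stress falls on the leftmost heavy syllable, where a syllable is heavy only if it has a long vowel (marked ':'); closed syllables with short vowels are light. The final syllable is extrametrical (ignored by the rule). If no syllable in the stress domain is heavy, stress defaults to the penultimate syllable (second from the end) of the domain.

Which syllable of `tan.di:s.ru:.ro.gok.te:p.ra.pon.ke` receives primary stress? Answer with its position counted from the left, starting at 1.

The final syllable (9, ke) is extrametrical; the stress domain is syllables 1–8.
Weights: 1 tan L, 2 di:s H, 3 ru: H, 4 ro L, 5 gok L, 6 te:p H, 7 ra L, 8 pon L.
Heavy syllables in the domain: 2, 3, 6. The leftmost is syllable 2 (di:s).
Primary stress: syllable 2 → tan.ˈdi:s.ru:.ro.gok.te:p.ra.pon.ke.

2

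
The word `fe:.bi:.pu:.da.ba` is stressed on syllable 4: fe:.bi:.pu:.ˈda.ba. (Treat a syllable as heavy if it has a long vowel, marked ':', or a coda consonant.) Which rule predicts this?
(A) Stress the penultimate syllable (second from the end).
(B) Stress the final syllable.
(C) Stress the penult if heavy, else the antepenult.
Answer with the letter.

A

Rule A → syllable 4 ✓.
Rule B → syllable 5 (observed: 4).
Rule C → syllable 3 (observed: 4).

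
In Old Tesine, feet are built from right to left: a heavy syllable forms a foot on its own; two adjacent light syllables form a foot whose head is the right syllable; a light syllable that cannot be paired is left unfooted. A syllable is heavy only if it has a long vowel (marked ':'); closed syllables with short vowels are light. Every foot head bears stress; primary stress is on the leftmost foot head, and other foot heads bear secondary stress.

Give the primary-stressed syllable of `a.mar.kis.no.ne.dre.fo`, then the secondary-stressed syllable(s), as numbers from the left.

Weights: 1 a L, 2 mar L, 3 kis L, 4 no L, 5 ne L, 6 dre L, 7 fo L.
Parse right to left (heavy = foot alone; LL = one foot; stranded L unfooted): a (mar.ˈkis) (no.ˈne) (dre.ˈfo).
Foot heads: 3, 5, 7.
Primary stress on the leftmost head = syllable 3.
Secondary stress on 5, 7: a.mar.ˈkis.no.ˌne.dre.ˌfo.

primary 3, secondary 5, 7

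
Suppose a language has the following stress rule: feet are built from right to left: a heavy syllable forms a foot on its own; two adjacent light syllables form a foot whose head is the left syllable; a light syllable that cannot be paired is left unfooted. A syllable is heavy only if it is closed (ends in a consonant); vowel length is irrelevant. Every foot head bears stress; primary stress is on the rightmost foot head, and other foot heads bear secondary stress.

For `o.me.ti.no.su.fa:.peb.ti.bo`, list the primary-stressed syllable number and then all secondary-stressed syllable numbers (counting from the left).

primary 8, secondary 1, 3, 5, 7

Weights: 1 o L, 2 me L, 3 ti L, 4 no L, 5 su L, 6 fa: L, 7 peb H, 8 ti L, 9 bo L.
Parse right to left (heavy = foot alone; LL = one foot; stranded L unfooted): (ˈo.me) (ˈti.no) (ˈsu.fa:) (ˈpeb) (ˈti.bo).
Foot heads: 1, 3, 5, 7, 8.
Primary stress on the rightmost head = syllable 8.
Secondary stress on 1, 3, 5, 7: ˌo.me.ˌti.no.ˌsu.fa:.ˌpeb.ˈti.bo.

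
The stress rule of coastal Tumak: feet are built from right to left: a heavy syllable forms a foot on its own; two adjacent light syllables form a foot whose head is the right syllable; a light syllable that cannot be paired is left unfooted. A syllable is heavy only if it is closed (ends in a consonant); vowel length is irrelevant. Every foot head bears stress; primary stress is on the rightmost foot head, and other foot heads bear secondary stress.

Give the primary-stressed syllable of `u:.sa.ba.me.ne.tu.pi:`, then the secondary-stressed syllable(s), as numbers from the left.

primary 7, secondary 3, 5

Weights: 1 u: L, 2 sa L, 3 ba L, 4 me L, 5 ne L, 6 tu L, 7 pi: L.
Parse right to left (heavy = foot alone; LL = one foot; stranded L unfooted): u: (sa.ˈba) (me.ˈne) (tu.ˈpi:).
Foot heads: 3, 5, 7.
Primary stress on the rightmost head = syllable 7.
Secondary stress on 3, 5: u:.sa.ˌba.me.ˌne.tu.ˈpi:.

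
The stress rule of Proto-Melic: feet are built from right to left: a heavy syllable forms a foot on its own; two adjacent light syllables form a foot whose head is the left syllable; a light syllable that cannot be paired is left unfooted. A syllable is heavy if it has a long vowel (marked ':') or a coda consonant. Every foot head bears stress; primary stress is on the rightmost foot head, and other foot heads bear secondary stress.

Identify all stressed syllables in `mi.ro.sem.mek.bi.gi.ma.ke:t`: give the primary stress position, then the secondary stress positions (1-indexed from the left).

Weights: 1 mi L, 2 ro L, 3 sem H, 4 mek H, 5 bi L, 6 gi L, 7 ma L, 8 ke:t H.
Parse right to left (heavy = foot alone; LL = one foot; stranded L unfooted): (ˈmi.ro) (ˈsem) (ˈmek) bi (ˈgi.ma) (ˈke:t).
Foot heads: 1, 3, 4, 6, 8.
Primary stress on the rightmost head = syllable 8.
Secondary stress on 1, 3, 4, 6: ˌmi.ro.ˌsem.ˌmek.bi.ˌgi.ma.ˈke:t.

primary 8, secondary 1, 3, 4, 6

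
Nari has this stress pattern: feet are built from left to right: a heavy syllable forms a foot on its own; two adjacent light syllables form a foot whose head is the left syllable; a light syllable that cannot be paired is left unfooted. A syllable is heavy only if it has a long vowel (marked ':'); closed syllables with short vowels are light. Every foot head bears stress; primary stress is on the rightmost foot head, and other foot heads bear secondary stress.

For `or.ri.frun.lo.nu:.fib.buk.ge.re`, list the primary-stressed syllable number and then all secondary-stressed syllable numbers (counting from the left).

Weights: 1 or L, 2 ri L, 3 frun L, 4 lo L, 5 nu: H, 6 fib L, 7 buk L, 8 ge L, 9 re L.
Parse left to right (heavy = foot alone; LL = one foot; stranded L unfooted): (ˈor.ri) (ˈfrun.lo) (ˈnu:) (ˈfib.buk) (ˈge.re).
Foot heads: 1, 3, 5, 6, 8.
Primary stress on the rightmost head = syllable 8.
Secondary stress on 1, 3, 5, 6: ˌor.ri.ˌfrun.lo.ˌnu:.ˌfib.buk.ˈge.re.

primary 8, secondary 1, 3, 5, 6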